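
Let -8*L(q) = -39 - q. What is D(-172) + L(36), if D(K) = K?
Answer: -1301/8 ≈ -162.63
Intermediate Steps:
L(q) = 39/8 + q/8 (L(q) = -(-39 - q)/8 = 39/8 + q/8)
D(-172) + L(36) = -172 + (39/8 + (⅛)*36) = -172 + (39/8 + 9/2) = -172 + 75/8 = -1301/8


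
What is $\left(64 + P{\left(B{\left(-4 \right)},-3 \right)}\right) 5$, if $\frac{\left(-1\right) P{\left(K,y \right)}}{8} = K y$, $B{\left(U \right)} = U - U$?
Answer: $320$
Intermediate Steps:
$B{\left(U \right)} = 0$
$P{\left(K,y \right)} = - 8 K y$
$\left(64 + P{\left(B{\left(-4 \right)},-3 \right)}\right) 5 = \left(64 - 0 \left(-3\right)\right) 5 = \left(64 + 0\right) 5 = 64 \cdot 5 = 320$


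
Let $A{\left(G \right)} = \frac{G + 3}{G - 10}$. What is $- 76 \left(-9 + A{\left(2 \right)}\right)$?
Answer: $\frac{1463}{2} \approx 731.5$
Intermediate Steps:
$A{\left(G \right)} = \frac{3 + G}{-10 + G}$
$- 76 \left(-9 + A{\left(2 \right)}\right) = - 76 \left(-9 + \frac{3 + 2}{-10 + 2}\right) = - 76 \left(-9 + \frac{1}{-8} \cdot 5\right) = - 76 \left(-9 - \frac{5}{8}\right) = \left(-76\right) \left(- \frac{77}{8}\right) = \frac{1463}{2}$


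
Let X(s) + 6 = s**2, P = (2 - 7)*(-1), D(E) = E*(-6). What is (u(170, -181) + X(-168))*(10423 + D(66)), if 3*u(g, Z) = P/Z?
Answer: 153637393963/543 ≈ 2.8294e+8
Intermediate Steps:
D(E) = -6*E
P = 5 (P = -5*(-1) = 5)
u(g, Z) = 5/(3*Z) (u(g, Z) = (5/Z)/3 = 5/(3*Z))
X(s) = -6 + s**2
(u(170, -181) + X(-168))*(10423 + D(66)) = ((5/3)/(-181) + (-6 + (-168)**2))*(10423 - 6*66) = ((5/3)*(-1/181) + (-6 + 28224))*(10423 - 396) = (-5/543 + 28218)*10027 = (15322369/543)*10027 = 153637393963/543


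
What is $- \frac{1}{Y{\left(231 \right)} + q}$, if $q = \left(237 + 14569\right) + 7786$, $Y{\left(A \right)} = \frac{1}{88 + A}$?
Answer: $- \frac{319}{7206849} \approx -4.4263 \cdot 10^{-5}$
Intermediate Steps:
$q = 22592$ ($q = 14806 + 7786 = 22592$)
$- \frac{1}{Y{\left(231 \right)} + q} = - \frac{1}{\frac{1}{88 + 231} + 22592} = - \frac{1}{\frac{1}{319} + 22592} = - \frac{1}{\frac{7206849}{319}} = \left(-1\right) \frac{319}{7206849} = - \frac{319}{7206849}$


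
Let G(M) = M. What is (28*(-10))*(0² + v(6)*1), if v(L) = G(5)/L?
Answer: -700/3 ≈ -233.33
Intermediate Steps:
v(L) = 5/L
(28*(-10))*(0² + v(6)*1) = (28*(-10))*(0² + (5/6)*1) = -280*(0 + (5*(⅙))*1) = -280*(0 + (⅚)*1) = -280*(0 + ⅚) = -280*⅚ = -700/3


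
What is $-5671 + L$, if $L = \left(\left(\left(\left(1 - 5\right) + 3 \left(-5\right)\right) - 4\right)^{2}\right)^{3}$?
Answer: $148030218$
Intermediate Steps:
$L = 148035889$ ($L = \left(\left(\left(-4 - 15\right) - 4\right)^{2}\right)^{3} = \left(\left(-19 - 4\right)^{2}\right)^{3} = \left(\left(-23\right)^{2}\right)^{3} = 529^{3} = 148035889$)
$-5671 + L = -5671 + 148035889 = 148030218$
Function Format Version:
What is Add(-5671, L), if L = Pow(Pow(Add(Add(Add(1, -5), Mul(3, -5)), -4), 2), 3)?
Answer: 148030218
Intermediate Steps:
L = 148035889 (L = Pow(Pow(Add(Add(-4, -15), -4), 2), 3) = Pow(Pow(Add(-19, -4), 2), 3) = Pow(Pow(-23, 2), 3) = Pow(529, 3) = 148035889)
Add(-5671, L) = Add(-5671, 148035889) = 148030218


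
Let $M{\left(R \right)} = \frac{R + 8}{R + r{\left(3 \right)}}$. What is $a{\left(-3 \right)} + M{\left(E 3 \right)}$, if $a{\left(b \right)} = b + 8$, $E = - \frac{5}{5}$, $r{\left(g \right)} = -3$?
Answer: $\frac{25}{6} \approx 4.1667$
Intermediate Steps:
$E = -1$ ($E = \left(-5\right) \frac{1}{5} = -1$)
$a{\left(b \right)} = 8 + b$
$M{\left(R \right)} = \frac{8 + R}{-3 + R}$ ($M{\left(R \right)} = \frac{R + 8}{R - 3} = \frac{8 + R}{-3 + R}$)
$a{\left(-3 \right)} + M{\left(E 3 \right)} = \left(8 - 3\right) + \frac{8 - 3}{-3 - 3} = 5 + \frac{8 - 3}{-3 - 3} = 5 + \frac{1}{-6} \cdot 5 = 5 - \frac{5}{6} = \frac{25}{6}$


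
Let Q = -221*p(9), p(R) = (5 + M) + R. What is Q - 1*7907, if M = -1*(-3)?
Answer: -11664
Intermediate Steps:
M = 3
p(R) = 8 + R (p(R) = (5 + 3) + R = 8 + R)
Q = -3757 (Q = -221*(8 + 9) = -221*17 = -3757)
Q - 1*7907 = -3757 - 1*7907 = -3757 - 7907 = -11664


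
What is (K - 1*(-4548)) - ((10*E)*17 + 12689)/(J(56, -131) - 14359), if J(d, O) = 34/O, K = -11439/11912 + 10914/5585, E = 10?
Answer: 569406227405955599/125144337416760 ≈ 4550.0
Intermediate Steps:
K = 66120753/66528520 (K = -11439*1/11912 + 10914*(1/5585) = -11439/11912 + 10914/5585 = 66120753/66528520 ≈ 0.99387)
(K - 1*(-4548)) - ((10*E)*17 + 12689)/(J(56, -131) - 14359) = (66120753/66528520 - 1*(-4548)) - ((10*10)*17 + 12689)/(34/(-131) - 14359) = (66120753/66528520 + 4548) - (100*17 + 12689)/(34*(-1/131) - 14359) = 302637829713/66528520 - (1700 + 12689)/(-34/131 - 14359) = 302637829713/66528520 - 14389/(-1881063/131) = 302637829713/66528520 - 14389*(-131)/1881063 = 302637829713/66528520 - 1*(-1884959/1881063) = 302637829713/66528520 + 1884959/1881063 = 569406227405955599/125144337416760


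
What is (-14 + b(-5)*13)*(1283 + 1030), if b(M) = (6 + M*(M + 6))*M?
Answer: -182727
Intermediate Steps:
b(M) = M*(6 + M*(6 + M)) (b(M) = (6 + M*(6 + M))*M = M*(6 + M*(6 + M)))
(-14 + b(-5)*13)*(1283 + 1030) = (-14 - 5*(6 + (-5)² + 6*(-5))*13)*(1283 + 1030) = (-14 - 5*(6 + 25 - 30)*13)*2313 = (-14 - 5*1*13)*2313 = (-14 - 5*13)*2313 = (-14 - 65)*2313 = -79*2313 = -182727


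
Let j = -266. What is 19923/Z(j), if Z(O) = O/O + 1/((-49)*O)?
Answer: 86558794/4345 ≈ 19921.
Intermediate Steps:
Z(O) = 1 - 1/(49*O)
19923/Z(j) = 19923/(((-1/49 - 266)/(-266))) = 19923/((-1/266*(-13035/49))) = 19923/(13035/13034) = 19923*(13034/13035) = 86558794/4345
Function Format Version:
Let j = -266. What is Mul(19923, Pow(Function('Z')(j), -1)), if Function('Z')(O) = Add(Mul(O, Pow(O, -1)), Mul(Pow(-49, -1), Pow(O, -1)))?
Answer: Rational(86558794, 4345) ≈ 19921.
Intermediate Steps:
Function('Z')(O) = Add(1, Mul(Rational(-1, 49), Pow(O, -1)))
Mul(19923, Pow(Function('Z')(j), -1)) = Mul(19923, Pow(Mul(Pow(-266, -1), Add(Rational(-1, 49), -266)), -1)) = Mul(19923, Pow(Mul(Rational(-1, 266), Rational(-13035, 49)), -1)) = Mul(19923, Pow(Rational(13035, 13034), -1)) = Mul(19923, Rational(13034, 13035)) = Rational(86558794, 4345)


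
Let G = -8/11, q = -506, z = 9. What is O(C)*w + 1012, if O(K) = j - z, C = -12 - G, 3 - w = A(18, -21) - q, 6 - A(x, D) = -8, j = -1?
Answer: 6182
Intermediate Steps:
A(x, D) = 14 (A(x, D) = 6 - 1*(-8) = 6 + 8 = 14)
G = -8/11 (G = -8*1/11 = -8/11 ≈ -0.72727)
w = -517 (w = 3 - (14 - 1*(-506)) = 3 - (14 + 506) = 3 - 1*520 = 3 - 520 = -517)
C = -124/11 (C = -12 - 1*(-8/11) = -12 + 8/11 = -124/11 ≈ -11.273)
O(K) = -10 (O(K) = -1 - 1*9 = -1 - 9 = -10)
O(C)*w + 1012 = -10*(-517) + 1012 = 5170 + 1012 = 6182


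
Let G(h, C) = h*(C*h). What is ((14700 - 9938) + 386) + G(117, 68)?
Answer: 936000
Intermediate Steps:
G(h, C) = C*h²
((14700 - 9938) + 386) + G(117, 68) = ((14700 - 9938) + 386) + 68*117² = (4762 + 386) + 68*13689 = 5148 + 930852 = 936000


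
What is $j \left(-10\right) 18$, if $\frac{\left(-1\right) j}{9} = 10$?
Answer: $16200$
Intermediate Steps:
$j = -90$ ($j = \left(-9\right) 10 = -90$)
$j \left(-10\right) 18 = \left(-90\right) \left(-10\right) 18 = 900 \cdot 18 = 16200$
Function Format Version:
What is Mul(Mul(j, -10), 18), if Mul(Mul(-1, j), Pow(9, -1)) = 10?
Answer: 16200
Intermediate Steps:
j = -90 (j = Mul(-9, 10) = -90)
Mul(Mul(j, -10), 18) = Mul(Mul(-90, -10), 18) = Mul(900, 18) = 16200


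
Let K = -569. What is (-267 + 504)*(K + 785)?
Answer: 51192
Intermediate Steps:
(-267 + 504)*(K + 785) = (-267 + 504)*(-569 + 785) = 237*216 = 51192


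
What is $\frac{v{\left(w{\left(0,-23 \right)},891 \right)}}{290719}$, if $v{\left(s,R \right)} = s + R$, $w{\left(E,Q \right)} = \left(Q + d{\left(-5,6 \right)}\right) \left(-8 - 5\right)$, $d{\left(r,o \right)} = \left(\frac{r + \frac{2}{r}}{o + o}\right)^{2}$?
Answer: $\frac{43177}{10571600} \approx 0.0040842$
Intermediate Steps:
$d{\left(r,o \right)} = \frac{\left(r + \frac{2}{r}\right)^{2}}{4 o^{2}}$ ($d{\left(r,o \right)} = \left(\frac{r + \frac{2}{r}}{2 o}\right)^{2} = \frac{\left(r + \frac{2}{r}\right)^{2}}{4 o^{2}}$)
$w{\left(E,Q \right)} = - \frac{1053}{400} - 13 Q$ ($w{\left(E,Q \right)} = \left(Q + \frac{\left(2 + \left(-5\right)^{2}\right)^{2}}{4 \cdot 36 \cdot 25}\right) \left(-8 - 5\right) = \left(Q + \frac{1}{4} \cdot \frac{1}{36} \cdot \frac{1}{25} \left(2 + 25\right)^{2}\right) \left(-13\right) = \left(Q + \frac{1}{4} \cdot \frac{1}{36} \cdot \frac{1}{25} \cdot 27^{2}\right) \left(-13\right) = \left(Q + \frac{1}{4} \cdot \frac{1}{36} \cdot \frac{1}{25} \cdot 729\right) \left(-13\right) = \left(Q + \frac{81}{400}\right) \left(-13\right) = \left(\frac{81}{400} + Q\right) \left(-13\right) = - \frac{1053}{400} - 13 Q$)
$v{\left(s,R \right)} = R + s$
$\frac{v{\left(w{\left(0,-23 \right)},891 \right)}}{290719} = \frac{891 - - \frac{118547}{400}}{290719} = \left(891 + \left(- \frac{1053}{400} + 299\right)\right) \frac{1}{290719} = \left(891 + \frac{118547}{400}\right) \frac{1}{290719} = \frac{474947}{400} \cdot \frac{1}{290719} = \frac{43177}{10571600}$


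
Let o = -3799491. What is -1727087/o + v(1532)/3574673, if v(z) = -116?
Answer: 6173330526595/13581937891443 ≈ 0.45452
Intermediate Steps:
-1727087/o + v(1532)/3574673 = -1727087/(-3799491) - 116/3574673 = -1727087*(-1/3799491) - 116*1/3574673 = 1727087/3799491 - 116/3574673 = 6173330526595/13581937891443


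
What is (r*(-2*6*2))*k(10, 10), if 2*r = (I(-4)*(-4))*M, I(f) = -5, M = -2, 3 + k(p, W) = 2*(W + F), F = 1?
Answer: 9120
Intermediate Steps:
k(p, W) = -1 + 2*W (k(p, W) = -3 + 2*(W + 1) = -3 + 2*(1 + W) = -3 + (2 + 2*W) = -1 + 2*W)
r = -20 (r = (-5*(-4)*(-2))/2 = (20*(-2))/2 = (½)*(-40) = -20)
(r*(-2*6*2))*k(10, 10) = (-20*(-2*6)*2)*(-1 + 2*10) = (-(-240)*2)*(-1 + 20) = -20*(-24)*19 = 480*19 = 9120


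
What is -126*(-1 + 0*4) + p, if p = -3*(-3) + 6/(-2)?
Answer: 132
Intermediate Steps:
p = 6 (p = 9 + 6*(-½) = 9 - 3 = 6)
-126*(-1 + 0*4) + p = -126*(-1 + 0*4) + 6 = -126*(-1 + 0) + 6 = -126*(-1) + 6 = 126 + 6 = 132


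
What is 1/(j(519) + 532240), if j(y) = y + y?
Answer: 1/533278 ≈ 1.8752e-6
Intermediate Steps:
j(y) = 2*y
1/(j(519) + 532240) = 1/(2*519 + 532240) = 1/(1038 + 532240) = 1/533278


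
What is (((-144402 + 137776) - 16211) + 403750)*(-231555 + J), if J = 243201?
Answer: 4436112798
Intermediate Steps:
(((-144402 + 137776) - 16211) + 403750)*(-231555 + J) = (((-144402 + 137776) - 16211) + 403750)*(-231555 + 243201) = ((-6626 - 16211) + 403750)*11646 = (-22837 + 403750)*11646 = 380913*11646 = 4436112798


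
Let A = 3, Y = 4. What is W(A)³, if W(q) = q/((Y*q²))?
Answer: 1/1728 ≈ 0.00057870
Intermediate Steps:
W(q) = 1/(4*q) (W(q) = q/((4*q²)) = q*(1/(4*q²)) = 1/(4*q))
W(A)³ = ((¼)/3)³ = ((¼)*(⅓))³ = (1/12)³ = 1/1728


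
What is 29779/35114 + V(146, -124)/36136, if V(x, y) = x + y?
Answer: 2775429/3270308 ≈ 0.84867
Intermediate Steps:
29779/35114 + V(146, -124)/36136 = 29779/35114 + (146 - 124)/36136 = 29779*(1/35114) + 22*(1/36136) = 307/362 + 11/18068 = 2775429/3270308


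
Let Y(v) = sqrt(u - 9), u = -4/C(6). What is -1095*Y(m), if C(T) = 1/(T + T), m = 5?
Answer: -1095*I*sqrt(57) ≈ -8267.1*I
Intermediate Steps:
C(T) = 1/(2*T)
u = -48 (u = -4/((1/2)/6) = -4/((1/2)*(1/6)) = -4/1/12 = -4*12 = -48)
Y(v) = I*sqrt(57) (Y(v) = sqrt(-48 - 9) = sqrt(-57) = I*sqrt(57))
-1095*Y(m) = -1095*I*sqrt(57)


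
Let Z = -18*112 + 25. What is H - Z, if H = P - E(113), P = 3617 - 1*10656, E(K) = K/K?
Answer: -5049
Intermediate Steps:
E(K) = 1
P = -7039 (P = 3617 - 10656 = -7039)
Z = -1991 (Z = -2016 + 25 = -1991)
H = -7040 (H = -7039 - 1*1 = -7039 - 1 = -7040)
H - Z = -7040 - 1*(-1991) = -7040 + 1991 = -5049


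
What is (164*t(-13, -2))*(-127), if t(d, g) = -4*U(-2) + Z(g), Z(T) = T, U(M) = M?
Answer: -124968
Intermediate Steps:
t(d, g) = 8 + g (t(d, g) = -4*(-2) + g = 8 + g)
(164*t(-13, -2))*(-127) = (164*(8 - 2))*(-127) = (164*6)*(-127) = 984*(-127) = -124968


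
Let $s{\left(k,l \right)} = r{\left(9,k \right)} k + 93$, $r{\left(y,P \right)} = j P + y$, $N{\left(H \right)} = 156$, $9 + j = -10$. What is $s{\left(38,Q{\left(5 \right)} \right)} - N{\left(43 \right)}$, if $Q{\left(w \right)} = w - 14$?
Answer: $-27157$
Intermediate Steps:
$Q{\left(w \right)} = -14 + w$
$j = -19$ ($j = -9 - 10 = -19$)
$r{\left(y,P \right)} = y - 19 P$ ($r{\left(y,P \right)} = - 19 P + y = y - 19 P$)
$s{\left(k,l \right)} = 93 + k \left(9 - 19 k\right)$ ($s{\left(k,l \right)} = \left(9 - 19 k\right) k + 93 = k \left(9 - 19 k\right) + 93 = 93 + k \left(9 - 19 k\right)$)
$s{\left(38,Q{\left(5 \right)} \right)} - N{\left(43 \right)} = \left(93 + 38 \left(9 - 722\right)\right) - 156 = \left(93 + 38 \left(-713\right)\right) - 156 = \left(93 - 27094\right) - 156 = -27001 - 156 = -27157$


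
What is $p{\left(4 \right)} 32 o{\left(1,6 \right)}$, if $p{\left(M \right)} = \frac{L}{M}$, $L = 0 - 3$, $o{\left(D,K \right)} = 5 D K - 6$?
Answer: $-576$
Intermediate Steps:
$o{\left(D,K \right)} = -6 + 5 D K$ ($o{\left(D,K \right)} = 5 D K - 6 = -6 + 5 D K$)
$L = -3$ ($L = 0 - 3 = -3$)
$p{\left(M \right)} = - \frac{3}{M}$
$p{\left(4 \right)} 32 o{\left(1,6 \right)} = - \frac{3}{4} \cdot 32 \left(-6 + 5 \cdot 1 \cdot 6\right) = \left(-3\right) \frac{1}{4} \cdot 32 \left(-6 + 30\right) = \left(- \frac{3}{4}\right) 32 \cdot 24 = \left(-24\right) 24 = -576$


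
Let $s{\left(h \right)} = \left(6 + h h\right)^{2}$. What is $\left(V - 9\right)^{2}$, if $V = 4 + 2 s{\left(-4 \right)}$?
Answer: $927369$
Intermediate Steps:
$s{\left(h \right)} = \left(6 + h^{2}\right)^{2}$
$V = 972$ ($V = 4 + 2 \left(6 + \left(-4\right)^{2}\right)^{2} = 4 + 2 \left(6 + 16\right)^{2} = 4 + 2 \cdot 22^{2} = 4 + 2 \cdot 484 = 4 + 968 = 972$)
$\left(V - 9\right)^{2} = \left(972 - 9\right)^{2} = 963^{2} = 927369$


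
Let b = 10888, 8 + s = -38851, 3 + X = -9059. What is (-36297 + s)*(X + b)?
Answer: -137234856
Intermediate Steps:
X = -9062 (X = -3 - 9059 = -9062)
s = -38859 (s = -8 - 38851 = -38859)
(-36297 + s)*(X + b) = (-36297 - 38859)*(-9062 + 10888) = -75156*1826 = -137234856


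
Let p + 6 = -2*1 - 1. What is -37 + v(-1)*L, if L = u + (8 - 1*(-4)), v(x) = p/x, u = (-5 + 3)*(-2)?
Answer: 107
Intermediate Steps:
p = -9 (p = -6 + (-2*1 - 1) = -6 + (-2 - 1) = -6 - 3 = -9)
u = 4 (u = -2*(-2) = 4)
v(x) = -9/x
L = 16 (L = 4 + (8 - 1*(-4)) = 4 + (8 + 4) = 4 + 12 = 16)
-37 + v(-1)*L = -37 - 9/(-1)*16 = -37 - 9*(-1)*16 = -37 + 9*16 = -37 + 144 = 107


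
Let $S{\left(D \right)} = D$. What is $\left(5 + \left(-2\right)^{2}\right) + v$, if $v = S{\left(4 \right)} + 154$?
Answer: $167$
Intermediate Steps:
$v = 158$ ($v = 4 + 154 = 158$)
$\left(5 + \left(-2\right)^{2}\right) + v = \left(5 + \left(-2\right)^{2}\right) + 158 = \left(5 + 4\right) + 158 = 9 + 158 = 167$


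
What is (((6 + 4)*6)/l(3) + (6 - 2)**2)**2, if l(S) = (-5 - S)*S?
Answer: 729/4 ≈ 182.25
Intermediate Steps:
l(S) = S*(-5 - S)
(((6 + 4)*6)/l(3) + (6 - 2)**2)**2 = (((6 + 4)*6)/((-1*3*(5 + 3))) + (6 - 2)**2)**2 = ((10*6)/((-1*3*8)) + 4**2)**2 = (60/(-24) + 16)**2 = (60*(-1/24) + 16)**2 = (-5/2 + 16)**2 = (27/2)**2 = 729/4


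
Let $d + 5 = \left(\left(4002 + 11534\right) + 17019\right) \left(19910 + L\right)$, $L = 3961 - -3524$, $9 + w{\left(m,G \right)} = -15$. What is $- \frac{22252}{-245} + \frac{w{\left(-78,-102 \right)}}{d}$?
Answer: $\frac{992265878878}{10925091695} \approx 90.824$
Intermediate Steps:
$w{\left(m,G \right)} = -24$ ($w{\left(m,G \right)} = -9 - 15 = -24$)
$L = 7485$ ($L = 3961 + 3524 = 7485$)
$d = 891844220$ ($d = -5 + \left(\left(4002 + 11534\right) + 17019\right) \left(19910 + 7485\right) = -5 + \left(15536 + 17019\right) 27395 = -5 + 32555 \cdot 27395 = -5 + 891844225 = 891844220$)
$- \frac{22252}{-245} + \frac{w{\left(-78,-102 \right)}}{d} = - \frac{22252}{-245} - \frac{24}{891844220} = \left(-22252\right) \left(- \frac{1}{245}\right) - \frac{6}{222961055} = \frac{22252}{245} - \frac{6}{222961055} = \frac{992265878878}{10925091695}$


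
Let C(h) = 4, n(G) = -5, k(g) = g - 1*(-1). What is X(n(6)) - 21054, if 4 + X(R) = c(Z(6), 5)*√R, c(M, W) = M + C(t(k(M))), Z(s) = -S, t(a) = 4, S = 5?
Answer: -21058 - I*√5 ≈ -21058.0 - 2.2361*I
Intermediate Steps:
k(g) = 1 + g (k(g) = g + 1 = 1 + g)
Z(s) = -5 (Z(s) = -1*5 = -5)
c(M, W) = 4 + M (c(M, W) = M + 4 = 4 + M)
X(R) = -4 - √R (X(R) = -4 + (4 - 5)*√R = -4 - √R)
X(n(6)) - 21054 = (-4 - √(-5)) - 21054 = (-4 - I*√5) - 21054 = -21058 - I*√5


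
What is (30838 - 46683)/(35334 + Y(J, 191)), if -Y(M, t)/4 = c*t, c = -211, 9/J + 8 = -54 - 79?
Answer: -15845/196538 ≈ -0.080621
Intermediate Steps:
J = -3/47 (J = 9/(-8 + (-54 - 79)) = 9/(-8 - 133) = 9/(-141) = 9*(-1/141) = -3/47 ≈ -0.063830)
Y(M, t) = 844*t (Y(M, t) = -(-844)*t = 844*t)
(30838 - 46683)/(35334 + Y(J, 191)) = (30838 - 46683)/(35334 + 844*191) = -15845/(35334 + 161204) = -15845/196538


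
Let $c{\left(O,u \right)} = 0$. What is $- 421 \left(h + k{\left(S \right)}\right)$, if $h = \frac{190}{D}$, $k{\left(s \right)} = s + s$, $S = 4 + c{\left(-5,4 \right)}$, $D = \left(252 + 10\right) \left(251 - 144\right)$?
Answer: $- \frac{47249251}{14017} \approx -3370.9$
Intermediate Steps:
$D = 28034$ ($D = 262 \cdot 107 = 28034$)
$S = 4$ ($S = 4 + 0 = 4$)
$k{\left(s \right)} = 2 s$
$h = \frac{95}{14017}$ ($h = \frac{190}{28034} = 190 \cdot \frac{1}{28034} = \frac{95}{14017} \approx 0.0067775$)
$- 421 \left(h + k{\left(S \right)}\right) = - 421 \left(\frac{95}{14017} + 2 \cdot 4\right) = - 421 \left(\frac{95}{14017} + 8\right) = \left(-421\right) \frac{112231}{14017} = - \frac{47249251}{14017}$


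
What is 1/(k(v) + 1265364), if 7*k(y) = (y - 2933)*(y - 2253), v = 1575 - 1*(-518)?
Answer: 1/1284564 ≈ 7.7847e-7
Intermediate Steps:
v = 2093 (v = 1575 + 518 = 2093)
k(y) = (-2933 + y)*(-2253 + y)/7 (k(y) = ((y - 2933)*(y - 2253))/7 = ((-2933 + y)*(-2253 + y))/7 = (-2933 + y)*(-2253 + y)/7)
1/(k(v) + 1265364) = 1/((944007 - 5186/7*2093 + (⅐)*2093²) + 1265364) = 1/((944007 - 1550614 + (⅐)*4380649) + 1265364) = 1/((944007 - 1550614 + 625807) + 1265364) = 1/(19200 + 1265364) = 1/1284564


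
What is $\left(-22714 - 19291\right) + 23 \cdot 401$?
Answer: $-32782$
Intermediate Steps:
$\left(-22714 - 19291\right) + 23 \cdot 401 = -42005 + 9223 = -32782$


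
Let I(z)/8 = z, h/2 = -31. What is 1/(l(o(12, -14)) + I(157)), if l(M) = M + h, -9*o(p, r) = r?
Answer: 9/10760 ≈ 0.00083643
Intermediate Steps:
h = -62 (h = 2*(-31) = -62)
o(p, r) = -r/9
I(z) = 8*z
l(M) = -62 + M (l(M) = M - 62 = -62 + M)
1/(l(o(12, -14)) + I(157)) = 1/((-62 - ⅑*(-14)) + 8*157) = 1/((-62 + 14/9) + 1256) = 1/(-544/9 + 1256) = 1/(10760/9) = 9/10760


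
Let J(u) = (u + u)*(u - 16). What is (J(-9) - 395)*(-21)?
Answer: -1155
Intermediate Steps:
J(u) = 2*u*(-16 + u) (J(u) = (2*u)*(-16 + u) = 2*u*(-16 + u))
(J(-9) - 395)*(-21) = (2*(-9)*(-16 - 9) - 395)*(-21) = (2*(-9)*(-25) - 395)*(-21) = (450 - 395)*(-21) = 55*(-21) = -1155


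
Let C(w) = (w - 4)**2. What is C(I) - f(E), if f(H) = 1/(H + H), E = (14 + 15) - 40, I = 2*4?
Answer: 353/22 ≈ 16.045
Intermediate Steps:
I = 8
C(w) = (-4 + w)**2
E = -11 (E = 29 - 40 = -11)
f(H) = 1/(2*H)
C(I) - f(E) = (-4 + 8)**2 - 1/(2*(-11)) = 4**2 - (-1)/(2*11) = 16 - 1*(-1/22) = 16 + 1/22 = 353/22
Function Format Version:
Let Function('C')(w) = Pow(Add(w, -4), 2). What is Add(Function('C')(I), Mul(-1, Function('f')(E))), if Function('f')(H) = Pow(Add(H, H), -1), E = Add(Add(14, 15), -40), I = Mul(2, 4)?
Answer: Rational(353, 22) ≈ 16.045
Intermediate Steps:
I = 8
Function('C')(w) = Pow(Add(-4, w), 2)
E = -11 (E = Add(29, -40) = -11)
Function('f')(H) = Mul(Rational(1, 2), Pow(H, -1)) (Function('f')(H) = Pow(Mul(2, H), -1) = Mul(Rational(1, 2), Pow(H, -1)))
Add(Function('C')(I), Mul(-1, Function('f')(E))) = Add(Pow(Add(-4, 8), 2), Mul(-1, Mul(Rational(1, 2), Pow(-11, -1)))) = Add(Pow(4, 2), Mul(-1, Mul(Rational(1, 2), Rational(-1, 11)))) = Add(16, Mul(-1, Rational(-1, 22))) = Add(16, Rational(1, 22)) = Rational(353, 22)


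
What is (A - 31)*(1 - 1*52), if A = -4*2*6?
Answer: 4029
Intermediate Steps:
A = -48 (A = -8*6 = -48)
(A - 31)*(1 - 1*52) = (-48 - 31)*(1 - 1*52) = -79*(1 - 52) = -79*(-51) = 4029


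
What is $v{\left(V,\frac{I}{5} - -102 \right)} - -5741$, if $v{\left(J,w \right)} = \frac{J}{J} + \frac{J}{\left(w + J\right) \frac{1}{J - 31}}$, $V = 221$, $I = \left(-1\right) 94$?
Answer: $\frac{687964}{117} \approx 5880.0$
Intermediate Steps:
$I = -94$
$v{\left(J,w \right)} = 1 + \frac{J \left(-31 + J\right)}{J + w}$ ($v{\left(J,w \right)} = 1 + \frac{J}{\left(J + w\right) \frac{1}{-31 + J}} = 1 + \frac{J}{\frac{1}{-31 + J} \left(J + w\right)} = 1 + J \frac{-31 + J}{J + w} = 1 + \frac{J \left(-31 + J\right)}{J + w}$)
$v{\left(V,\frac{I}{5} - -102 \right)} - -5741 = \frac{\left(- \frac{94}{5} - -102\right) + 221^{2} - 6630}{221 - \left(-102 + \frac{94}{5}\right)} - -5741 = \frac{\left(\left(-94\right) \frac{1}{5} + 102\right) + 48841 - 6630}{221 + \left(\left(-94\right) \frac{1}{5} + 102\right)} + 5741 = \frac{\left(- \frac{94}{5} + 102\right) + 48841 - 6630}{221 + \left(- \frac{94}{5} + 102\right)} + 5741 = \frac{\frac{416}{5} + 48841 - 6630}{221 + \frac{416}{5}} + 5741 = \frac{1}{\frac{1521}{5}} \cdot \frac{211471}{5} + 5741 = \frac{5}{1521} \cdot \frac{211471}{5} + 5741 = \frac{16267}{117} + 5741 = \frac{687964}{117}$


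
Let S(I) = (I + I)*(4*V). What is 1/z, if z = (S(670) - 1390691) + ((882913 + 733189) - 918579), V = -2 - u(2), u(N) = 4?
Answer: -1/725328 ≈ -1.3787e-6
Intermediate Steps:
V = -6 (V = -2 - 1*4 = -2 - 4 = -6)
S(I) = -48*I (S(I) = (I + I)*(4*(-6)) = (2*I)*(-24) = -48*I)
z = -725328 (z = (-48*670 - 1390691) + ((882913 + 733189) - 918579) = (-32160 - 1390691) + (1616102 - 918579) = -1422851 + 697523 = -725328)
1/z = 1/(-725328) = -1/725328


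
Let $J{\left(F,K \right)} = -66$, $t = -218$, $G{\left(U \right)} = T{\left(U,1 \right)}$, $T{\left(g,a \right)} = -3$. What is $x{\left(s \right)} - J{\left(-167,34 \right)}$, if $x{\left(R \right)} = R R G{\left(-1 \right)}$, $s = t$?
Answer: $-142506$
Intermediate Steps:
$G{\left(U \right)} = -3$
$s = -218$
$x{\left(R \right)} = - 3 R^{2}$ ($x{\left(R \right)} = R R \left(-3\right) = R^{2} \left(-3\right) = - 3 R^{2}$)
$x{\left(s \right)} - J{\left(-167,34 \right)} = - 3 \left(-218\right)^{2} - -66 = \left(-3\right) 47524 + 66 = -142572 + 66 = -142506$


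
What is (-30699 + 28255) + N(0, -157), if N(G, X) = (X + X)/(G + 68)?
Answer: -83253/34 ≈ -2448.6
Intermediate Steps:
N(G, X) = 2*X/(68 + G) (N(G, X) = (2*X)/(68 + G) = 2*X/(68 + G))
(-30699 + 28255) + N(0, -157) = (-30699 + 28255) + 2*(-157)/(68 + 0) = -2444 + 2*(-157)/68 = -2444 + 2*(-157)*(1/68) = -2444 - 157/34 = -83253/34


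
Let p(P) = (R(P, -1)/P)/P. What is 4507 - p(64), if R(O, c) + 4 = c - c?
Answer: 4615169/1024 ≈ 4507.0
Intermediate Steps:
R(O, c) = -4 (R(O, c) = -4 + (c - c) = -4 + 0 = -4)
p(P) = -4/P**2 (p(P) = (-4/P)/P = -4/P**2)
4507 - p(64) = 4507 - (-4)/64**2 = 4507 - (-4)/4096 = 4507 - 1*(-1/1024) = 4507 + 1/1024 = 4615169/1024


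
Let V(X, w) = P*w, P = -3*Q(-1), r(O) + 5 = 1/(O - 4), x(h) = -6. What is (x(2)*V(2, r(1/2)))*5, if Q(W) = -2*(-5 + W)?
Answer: -39960/7 ≈ -5708.6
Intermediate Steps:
Q(W) = 10 - 2*W
r(O) = -5 + 1/(-4 + O) (r(O) = -5 + 1/(O - 4) = -5 + 1/(-4 + O))
P = -36 (P = -3*(10 - 2*(-1)) = -3*(10 + 2) = -3*12 = -36)
V(X, w) = -36*w
(x(2)*V(2, r(1/2)))*5 = -(-216)*(21 - 5/2)/(-4 + 1/2)*5 = -(-216)*(21 - 5*½)/(-4 + ½)*5 = -(-216)*(21 - 5/2)/(-7/2)*5 = -(-216)*(-2/7*37/2)*5 = -(-216)*(-37)/7*5 = -6*1332/7*5 = -7992/7*5 = -39960/7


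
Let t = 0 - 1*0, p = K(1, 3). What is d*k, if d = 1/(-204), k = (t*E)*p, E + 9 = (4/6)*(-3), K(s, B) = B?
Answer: 0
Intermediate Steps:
p = 3
t = 0 (t = 0 + 0 = 0)
E = -11 (E = -9 + (4/6)*(-3) = -9 + (4*(1/6))*(-3) = -9 + (2/3)*(-3) = -9 - 2 = -11)
k = 0 (k = (0*(-11))*3 = 0*3 = 0)
d = -1/204 ≈ -0.0049020
d*k = -1/204*0 = 0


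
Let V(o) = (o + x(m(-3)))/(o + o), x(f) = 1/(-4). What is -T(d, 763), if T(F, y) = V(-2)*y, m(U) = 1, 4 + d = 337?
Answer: -6867/16 ≈ -429.19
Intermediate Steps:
d = 333 (d = -4 + 337 = 333)
x(f) = -1/4
V(o) = (-1/4 + o)/(2*o) (V(o) = (o - 1/4)/(o + o) = (-1/4 + o)/((2*o)) = (-1/4 + o)*(1/(2*o)) = (-1/4 + o)/(2*o))
T(F, y) = 9*y/16 (T(F, y) = ((1/8)*(-1 + 4*(-2))/(-2))*y = ((1/8)*(-1/2)*(-1 - 8))*y = ((1/8)*(-1/2)*(-9))*y = 9*y/16)
-T(d, 763) = -9*763/16 = -1*6867/16 = -6867/16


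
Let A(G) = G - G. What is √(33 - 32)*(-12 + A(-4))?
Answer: -12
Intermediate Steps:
A(G) = 0
√(33 - 32)*(-12 + A(-4)) = √(33 - 32)*(-12 + 0) = √1*(-12) = 1*(-12) = -12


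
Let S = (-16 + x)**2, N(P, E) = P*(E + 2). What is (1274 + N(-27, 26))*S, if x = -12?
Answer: 406112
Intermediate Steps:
N(P, E) = P*(2 + E)
S = 784 (S = (-16 - 12)**2 = (-28)**2 = 784)
(1274 + N(-27, 26))*S = (1274 - 27*(2 + 26))*784 = (1274 - 27*28)*784 = (1274 - 756)*784 = 518*784 = 406112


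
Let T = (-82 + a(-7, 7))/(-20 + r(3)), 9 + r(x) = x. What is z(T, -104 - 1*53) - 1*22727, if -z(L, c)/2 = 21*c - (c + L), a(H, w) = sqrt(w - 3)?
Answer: -213731/13 ≈ -16441.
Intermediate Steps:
r(x) = -9 + x
a(H, w) = sqrt(-3 + w)
T = 40/13 (T = (-82 + sqrt(-3 + 7))/(-20 + (-9 + 3)) = (-82 + sqrt(4))/(-20 - 6) = (-82 + 2)/(-26) = -80*(-1/26) = 40/13 ≈ 3.0769)
z(L, c) = -40*c + 2*L (z(L, c) = -2*(21*c - (c + L)) = -2*(21*c - (L + c)) = -2*(21*c + (-L - c)) = -2*(-L + 20*c) = -40*c + 2*L)
z(T, -104 - 1*53) - 1*22727 = (-40*(-104 - 1*53) + 2*(40/13)) - 1*22727 = (-40*(-104 - 53) + 80/13) - 22727 = (-40*(-157) + 80/13) - 22727 = (6280 + 80/13) - 22727 = 81720/13 - 22727 = -213731/13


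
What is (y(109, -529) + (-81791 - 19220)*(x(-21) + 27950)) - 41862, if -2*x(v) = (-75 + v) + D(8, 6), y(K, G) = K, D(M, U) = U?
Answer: -2827844698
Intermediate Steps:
x(v) = 69/2 - v/2 (x(v) = -((-75 + v) + 6)/2 = -(-69 + v)/2 = 69/2 - v/2)
(y(109, -529) + (-81791 - 19220)*(x(-21) + 27950)) - 41862 = (109 + (-81791 - 19220)*((69/2 - ½*(-21)) + 27950)) - 41862 = (109 - 101011*((69/2 + 21/2) + 27950)) - 41862 = (109 - 101011*(45 + 27950)) - 41862 = (109 - 101011*27995) - 41862 = (109 - 2827802945) - 41862 = -2827802836 - 41862 = -2827844698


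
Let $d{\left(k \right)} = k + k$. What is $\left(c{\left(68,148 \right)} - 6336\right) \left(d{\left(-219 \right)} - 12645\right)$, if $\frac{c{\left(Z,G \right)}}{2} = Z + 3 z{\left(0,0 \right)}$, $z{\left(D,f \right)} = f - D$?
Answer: $81114600$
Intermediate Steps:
$d{\left(k \right)} = 2 k$
$c{\left(Z,G \right)} = 2 Z$ ($c{\left(Z,G \right)} = 2 \left(Z + 3 \left(0 - 0\right)\right) = 2 \left(Z + 3 \left(0 + 0\right)\right) = 2 \left(Z + 3 \cdot 0\right) = 2 \left(Z + 0\right) = 2 Z$)
$\left(c{\left(68,148 \right)} - 6336\right) \left(d{\left(-219 \right)} - 12645\right) = \left(2 \cdot 68 - 6336\right) \left(2 \left(-219\right) - 12645\right) = \left(136 - 6336\right) \left(-438 - 12645\right) = \left(-6200\right) \left(-13083\right) = 81114600$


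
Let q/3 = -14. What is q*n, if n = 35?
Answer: -1470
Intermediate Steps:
q = -42 (q = 3*(-14) = -42)
q*n = -42*35 = -1470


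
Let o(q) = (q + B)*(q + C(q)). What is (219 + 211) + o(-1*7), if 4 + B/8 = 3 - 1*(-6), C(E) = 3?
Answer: 298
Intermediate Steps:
B = 40 (B = -32 + 8*(3 - 1*(-6)) = -32 + 8*(3 + 6) = -32 + 8*9 = -32 + 72 = 40)
o(q) = (3 + q)*(40 + q) (o(q) = (q + 40)*(q + 3) = (40 + q)*(3 + q) = (3 + q)*(40 + q))
(219 + 211) + o(-1*7) = (219 + 211) + (120 + (-1*7)**2 + 43*(-1*7)) = 430 + (120 + (-7)**2 + 43*(-7)) = 430 + (120 + 49 - 301) = 430 - 132 = 298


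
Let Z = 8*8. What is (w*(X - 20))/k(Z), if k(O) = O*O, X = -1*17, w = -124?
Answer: 1147/1024 ≈ 1.1201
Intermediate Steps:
Z = 64
X = -17
k(O) = O²
(w*(X - 20))/k(Z) = (-124*(-17 - 20))/(64²) = -124*(-37)/4096 = 4588*(1/4096) = 1147/1024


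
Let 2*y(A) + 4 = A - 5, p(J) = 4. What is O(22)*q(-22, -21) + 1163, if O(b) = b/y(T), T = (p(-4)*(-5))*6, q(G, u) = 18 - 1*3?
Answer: 49789/43 ≈ 1157.9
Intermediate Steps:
q(G, u) = 15 (q(G, u) = 18 - 3 = 15)
T = -120 (T = (4*(-5))*6 = -20*6 = -120)
y(A) = -9/2 + A/2 (y(A) = -2 + (A - 5)/2 = -2 + (-5 + A)/2 = -2 + (-5/2 + A/2) = -9/2 + A/2)
O(b) = -2*b/129 (O(b) = b/(-9/2 + (½)*(-120)) = b/(-9/2 - 60) = b/(-129/2) = b*(-2/129) = -2*b/129)
O(22)*q(-22, -21) + 1163 = -2/129*22*15 + 1163 = -44/129*15 + 1163 = -220/43 + 1163 = 49789/43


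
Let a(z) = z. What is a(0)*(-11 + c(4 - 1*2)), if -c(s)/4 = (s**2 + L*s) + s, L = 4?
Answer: 0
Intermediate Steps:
c(s) = -20*s - 4*s**2 (c(s) = -4*((s**2 + 4*s) + s) = -4*(s**2 + 5*s) = -20*s - 4*s**2)
a(0)*(-11 + c(4 - 1*2)) = 0*(-11 - 4*(4 - 1*2)*(5 + (4 - 1*2))) = 0*(-11 - 4*(4 - 2)*(5 + (4 - 2))) = 0*(-11 - 4*2*(5 + 2)) = 0*(-11 - 4*2*7) = 0*(-11 - 56) = 0*(-67) = 0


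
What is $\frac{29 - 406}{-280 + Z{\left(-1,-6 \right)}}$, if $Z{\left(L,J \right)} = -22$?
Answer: $\frac{377}{302} \approx 1.2483$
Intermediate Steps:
$\frac{29 - 406}{-280 + Z{\left(-1,-6 \right)}} = \frac{29 - 406}{-280 - 22} = - \frac{377}{-302} = \left(-377\right) \left(- \frac{1}{302}\right) = \frac{377}{302}$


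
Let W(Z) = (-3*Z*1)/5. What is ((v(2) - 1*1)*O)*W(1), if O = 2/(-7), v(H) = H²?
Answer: 18/35 ≈ 0.51429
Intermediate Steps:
W(Z) = -3*Z/5 (W(Z) = -3*Z*(⅕) = -3*Z/5)
O = -2/7 (O = 2*(-⅐) = -2/7 ≈ -0.28571)
((v(2) - 1*1)*O)*W(1) = ((2² - 1*1)*(-2/7))*(-⅗*1) = ((4 - 1)*(-2/7))*(-⅗) = (3*(-2/7))*(-⅗) = -6/7*(-⅗) = 18/35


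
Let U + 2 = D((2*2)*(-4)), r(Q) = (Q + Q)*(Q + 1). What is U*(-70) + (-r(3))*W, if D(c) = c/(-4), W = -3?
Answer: -68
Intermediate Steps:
r(Q) = 2*Q*(1 + Q) (r(Q) = (2*Q)*(1 + Q) = 2*Q*(1 + Q))
D(c) = -c/4 (D(c) = c*(-1/4) = -c/4)
U = 2 (U = -2 - 2*2*(-4)/4 = -2 - (-4) = -2 - 1/4*(-16) = -2 + 4 = 2)
U*(-70) + (-r(3))*W = 2*(-70) - 2*3*(1 + 3)*(-3) = -140 - 2*3*4*(-3) = -140 - 1*24*(-3) = -140 - 24*(-3) = -140 + 72 = -68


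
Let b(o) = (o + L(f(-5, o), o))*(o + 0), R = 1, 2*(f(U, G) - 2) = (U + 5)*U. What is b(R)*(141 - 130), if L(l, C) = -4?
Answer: -33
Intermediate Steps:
f(U, G) = 2 + U*(5 + U)/2 (f(U, G) = 2 + ((U + 5)*U)/2 = 2 + ((5 + U)*U)/2 = 2 + (U*(5 + U))/2 = 2 + U*(5 + U)/2)
b(o) = o*(-4 + o) (b(o) = (o - 4)*(o + 0) = (-4 + o)*o = o*(-4 + o))
b(R)*(141 - 130) = (1*(-4 + 1))*(141 - 130) = (1*(-3))*11 = -3*11 = -33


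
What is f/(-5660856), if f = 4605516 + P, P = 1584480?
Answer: -515833/471738 ≈ -1.0935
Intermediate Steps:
f = 6189996 (f = 4605516 + 1584480 = 6189996)
f/(-5660856) = 6189996/(-5660856) = 6189996*(-1/5660856) = -515833/471738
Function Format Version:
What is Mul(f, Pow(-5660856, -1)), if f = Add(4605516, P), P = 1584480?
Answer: Rational(-515833, 471738) ≈ -1.0935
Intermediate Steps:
f = 6189996 (f = Add(4605516, 1584480) = 6189996)
Mul(f, Pow(-5660856, -1)) = Mul(6189996, Pow(-5660856, -1)) = Mul(6189996, Rational(-1, 5660856)) = Rational(-515833, 471738)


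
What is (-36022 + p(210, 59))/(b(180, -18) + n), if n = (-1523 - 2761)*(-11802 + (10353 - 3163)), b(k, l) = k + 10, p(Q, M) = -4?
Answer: -18013/9878999 ≈ -0.0018234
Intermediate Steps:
b(k, l) = 10 + k
n = 19757808 (n = -4284*(-11802 + 7190) = -4284*(-4612) = 19757808)
(-36022 + p(210, 59))/(b(180, -18) + n) = (-36022 - 4)/((10 + 180) + 19757808) = -36026/(190 + 19757808) = -36026/19757998 = -36026*1/19757998 = -18013/9878999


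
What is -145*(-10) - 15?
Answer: 1435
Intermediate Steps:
-145*(-10) - 15 = 1450 - 15 = 1435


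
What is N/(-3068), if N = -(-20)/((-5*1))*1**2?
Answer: 1/767 ≈ 0.0013038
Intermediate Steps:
N = -4 (N = -(-20)/(-5)*1 = -(-20)*(-1)/5*1 = -2*2*1 = -4*1 = -4)
N/(-3068) = -4/(-3068) = -4*(-1/3068) = 1/767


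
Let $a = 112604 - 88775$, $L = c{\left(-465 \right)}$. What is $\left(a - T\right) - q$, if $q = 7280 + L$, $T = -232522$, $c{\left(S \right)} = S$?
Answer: $249536$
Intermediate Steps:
$L = -465$
$a = 23829$ ($a = 112604 - 88775 = 23829$)
$q = 6815$ ($q = 7280 - 465 = 6815$)
$\left(a - T\right) - q = \left(23829 - -232522\right) - 6815 = \left(23829 + 232522\right) - 6815 = 256351 - 6815 = 249536$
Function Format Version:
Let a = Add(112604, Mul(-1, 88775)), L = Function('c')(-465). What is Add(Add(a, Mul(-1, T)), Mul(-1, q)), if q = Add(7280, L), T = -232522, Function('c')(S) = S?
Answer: 249536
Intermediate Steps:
L = -465
a = 23829 (a = Add(112604, -88775) = 23829)
q = 6815 (q = Add(7280, -465) = 6815)
Add(Add(a, Mul(-1, T)), Mul(-1, q)) = Add(Add(23829, Mul(-1, -232522)), Mul(-1, 6815)) = Add(Add(23829, 232522), -6815) = Add(256351, -6815) = 249536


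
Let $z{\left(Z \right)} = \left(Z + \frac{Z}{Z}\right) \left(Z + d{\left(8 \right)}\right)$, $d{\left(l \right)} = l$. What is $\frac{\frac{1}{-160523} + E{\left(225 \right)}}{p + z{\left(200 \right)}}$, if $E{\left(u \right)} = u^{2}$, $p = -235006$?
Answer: $- \frac{4063238437}{15506361277} \approx -0.26204$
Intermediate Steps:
$z{\left(Z \right)} = \left(1 + Z\right) \left(8 + Z\right)$ ($z{\left(Z \right)} = \left(Z + \frac{Z}{Z}\right) \left(Z + 8\right) = \left(Z + 1\right) \left(8 + Z\right) = \left(1 + Z\right) \left(8 + Z\right)$)
$\frac{\frac{1}{-160523} + E{\left(225 \right)}}{p + z{\left(200 \right)}} = \frac{\frac{1}{-160523} + 225^{2}}{-235006 + \left(8 + 200^{2} + 9 \cdot 200\right)} = \frac{- \frac{1}{160523} + 50625}{-235006 + \left(8 + 40000 + 1800\right)} = \frac{8126476874}{160523 \left(-235006 + 41808\right)} = \frac{8126476874}{160523 \left(-193198\right)} = \frac{8126476874}{160523} \left(- \frac{1}{193198}\right) = - \frac{4063238437}{15506361277}$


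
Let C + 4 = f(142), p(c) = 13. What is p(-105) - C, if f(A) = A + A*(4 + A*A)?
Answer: -2863981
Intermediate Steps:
f(A) = A + A*(4 + A**2)
C = 2863994 (C = -4 + 142*(5 + 142**2) = -4 + 142*(5 + 20164) = -4 + 142*20169 = -4 + 2863998 = 2863994)
p(-105) - C = 13 - 1*2863994 = 13 - 2863994 = -2863981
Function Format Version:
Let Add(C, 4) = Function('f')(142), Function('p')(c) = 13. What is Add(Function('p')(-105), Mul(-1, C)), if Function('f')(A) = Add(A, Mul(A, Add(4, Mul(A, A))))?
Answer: -2863981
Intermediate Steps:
Function('f')(A) = Add(A, Mul(A, Add(4, Pow(A, 2))))
C = 2863994 (C = Add(-4, Mul(142, Add(5, Pow(142, 2)))) = Add(-4, Mul(142, Add(5, 20164))) = Add(-4, Mul(142, 20169)) = Add(-4, 2863998) = 2863994)
Add(Function('p')(-105), Mul(-1, C)) = Add(13, Mul(-1, 2863994)) = Add(13, -2863994) = -2863981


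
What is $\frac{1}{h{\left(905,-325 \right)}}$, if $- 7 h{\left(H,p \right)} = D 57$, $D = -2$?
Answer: $\frac{7}{114} \approx 0.061404$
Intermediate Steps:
$h{\left(H,p \right)} = \frac{114}{7}$ ($h{\left(H,p \right)} = - \frac{\left(-2\right) 57}{7} = \left(- \frac{1}{7}\right) \left(-114\right) = \frac{114}{7}$)
$\frac{1}{h{\left(905,-325 \right)}} = \frac{1}{\frac{114}{7}} = \frac{7}{114}$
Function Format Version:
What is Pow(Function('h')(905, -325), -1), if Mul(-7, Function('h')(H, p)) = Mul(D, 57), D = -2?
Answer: Rational(7, 114) ≈ 0.061404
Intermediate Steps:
Function('h')(H, p) = Rational(114, 7) (Function('h')(H, p) = Mul(Rational(-1, 7), Mul(-2, 57)) = Mul(Rational(-1, 7), -114) = Rational(114, 7))
Pow(Function('h')(905, -325), -1) = Pow(Rational(114, 7), -1) = Rational(7, 114)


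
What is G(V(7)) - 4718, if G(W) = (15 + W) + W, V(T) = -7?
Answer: -4717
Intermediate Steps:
G(W) = 15 + 2*W
G(V(7)) - 4718 = (15 + 2*(-7)) - 4718 = (15 - 14) - 4718 = 1 - 4718 = -4717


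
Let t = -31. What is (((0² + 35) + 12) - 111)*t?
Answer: 1984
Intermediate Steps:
(((0² + 35) + 12) - 111)*t = (((0² + 35) + 12) - 111)*(-31) = (((0 + 35) + 12) - 111)*(-31) = ((35 + 12) - 111)*(-31) = (47 - 111)*(-31) = -64*(-31) = 1984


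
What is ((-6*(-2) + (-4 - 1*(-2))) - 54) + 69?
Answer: 25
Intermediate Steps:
((-6*(-2) + (-4 - 1*(-2))) - 54) + 69 = ((12 + (-4 + 2)) - 54) + 69 = ((12 - 2) - 54) + 69 = (10 - 54) + 69 = -44 + 69 = 25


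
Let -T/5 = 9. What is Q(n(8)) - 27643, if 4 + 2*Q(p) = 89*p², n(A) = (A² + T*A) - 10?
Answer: 4139157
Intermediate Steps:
T = -45 (T = -5*9 = -45)
n(A) = -10 + A² - 45*A (n(A) = (A² - 45*A) - 10 = -10 + A² - 45*A)
Q(p) = -2 + 89*p²/2 (Q(p) = -2 + (89*p²)/2 = -2 + 89*p²/2)
Q(n(8)) - 27643 = (-2 + 89*(-10 + 8² - 45*8)²/2) - 27643 = (-2 + 89*(-10 + 64 - 360)²/2) - 27643 = (-2 + (89/2)*(-306)²) - 27643 = (-2 + (89/2)*93636) - 27643 = (-2 + 4166802) - 27643 = 4166800 - 27643 = 4139157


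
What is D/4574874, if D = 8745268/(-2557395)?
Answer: -4372634/5849879946615 ≈ -7.4747e-7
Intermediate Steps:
D = -8745268/2557395 (D = 8745268*(-1/2557395) = -8745268/2557395 ≈ -3.4196)
D/4574874 = -8745268/2557395/4574874 = -8745268/2557395*1/4574874 = -4372634/5849879946615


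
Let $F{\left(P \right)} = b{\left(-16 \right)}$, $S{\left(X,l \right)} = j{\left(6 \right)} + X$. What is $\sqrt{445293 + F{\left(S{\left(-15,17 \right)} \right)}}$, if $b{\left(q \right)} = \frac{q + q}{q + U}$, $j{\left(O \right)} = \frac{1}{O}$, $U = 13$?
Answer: $\frac{\sqrt{4007733}}{3} \approx 667.31$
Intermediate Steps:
$b{\left(q \right)} = \frac{2 q}{13 + q}$ ($b{\left(q \right)} = \frac{q + q}{q + 13} = \frac{2 q}{13 + q}$)
$S{\left(X,l \right)} = \frac{1}{6} + X$
$F{\left(P \right)} = \frac{32}{3}$ ($F{\left(P \right)} = 2 \left(-16\right) \frac{1}{13 - 16} = 2 \left(-16\right) \frac{1}{-3} = 2 \left(-16\right) \left(- \frac{1}{3}\right) = \frac{32}{3}$)
$\sqrt{445293 + F{\left(S{\left(-15,17 \right)} \right)}} = \sqrt{445293 + \frac{32}{3}} = \sqrt{\frac{1335911}{3}} = \frac{\sqrt{4007733}}{3}$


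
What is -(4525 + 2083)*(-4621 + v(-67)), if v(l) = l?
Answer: 30978304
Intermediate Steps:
-(4525 + 2083)*(-4621 + v(-67)) = -(4525 + 2083)*(-4621 - 67) = -6608*(-4688) = -1*(-30978304) = 30978304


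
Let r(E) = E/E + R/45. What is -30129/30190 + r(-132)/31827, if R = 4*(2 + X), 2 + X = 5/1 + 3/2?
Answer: -8629812449/8647714170 ≈ -0.99793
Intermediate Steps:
X = 9/2 (X = -2 + (5/1 + 3/2) = -2 + (5*1 + 3*(½)) = -2 + (5 + 3/2) = -2 + 13/2 = 9/2 ≈ 4.5000)
R = 26 (R = 4*(2 + 9/2) = 4*(13/2) = 26)
r(E) = 71/45 (r(E) = E/E + 26/45 = 1 + 26*(1/45) = 1 + 26/45 = 71/45)
-30129/30190 + r(-132)/31827 = -30129/30190 + (71/45)/31827 = -30129*1/30190 + (71/45)*(1/31827) = -30129/30190 + 71/1432215 = -8629812449/8647714170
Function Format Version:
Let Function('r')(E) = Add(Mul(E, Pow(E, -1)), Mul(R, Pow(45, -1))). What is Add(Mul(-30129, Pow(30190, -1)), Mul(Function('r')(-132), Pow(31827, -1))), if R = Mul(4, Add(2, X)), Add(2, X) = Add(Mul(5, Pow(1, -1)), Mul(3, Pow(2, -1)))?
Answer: Rational(-8629812449, 8647714170) ≈ -0.99793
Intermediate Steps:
X = Rational(9, 2) (X = Add(-2, Add(Mul(5, Pow(1, -1)), Mul(3, Pow(2, -1)))) = Add(-2, Add(Mul(5, 1), Mul(3, Rational(1, 2)))) = Add(-2, Add(5, Rational(3, 2))) = Add(-2, Rational(13, 2)) = Rational(9, 2) ≈ 4.5000)
R = 26 (R = Mul(4, Add(2, Rational(9, 2))) = Mul(4, Rational(13, 2)) = 26)
Function('r')(E) = Rational(71, 45) (Function('r')(E) = Add(Mul(E, Pow(E, -1)), Mul(26, Pow(45, -1))) = Add(1, Mul(26, Rational(1, 45))) = Add(1, Rational(26, 45)) = Rational(71, 45))
Add(Mul(-30129, Pow(30190, -1)), Mul(Function('r')(-132), Pow(31827, -1))) = Add(Mul(-30129, Pow(30190, -1)), Mul(Rational(71, 45), Pow(31827, -1))) = Add(Mul(-30129, Rational(1, 30190)), Mul(Rational(71, 45), Rational(1, 31827))) = Add(Rational(-30129, 30190), Rational(71, 1432215)) = Rational(-8629812449, 8647714170)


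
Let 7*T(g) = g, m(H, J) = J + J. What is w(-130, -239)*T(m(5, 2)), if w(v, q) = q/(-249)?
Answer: 956/1743 ≈ 0.54848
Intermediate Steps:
w(v, q) = -q/249 (w(v, q) = q*(-1/249) = -q/249)
m(H, J) = 2*J
T(g) = g/7
w(-130, -239)*T(m(5, 2)) = (-1/249*(-239))*((2*2)/7) = 239*((1/7)*4)/249 = (239/249)*(4/7) = 956/1743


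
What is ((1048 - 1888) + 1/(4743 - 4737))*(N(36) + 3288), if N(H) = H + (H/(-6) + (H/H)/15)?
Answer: -250796069/90 ≈ -2.7866e+6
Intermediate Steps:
N(H) = 1/15 + 5*H/6 (N(H) = H + (H*(-⅙) + 1*(1/15)) = H + (-H/6 + 1/15) = H + (1/15 - H/6) = 1/15 + 5*H/6)
((1048 - 1888) + 1/(4743 - 4737))*(N(36) + 3288) = ((1048 - 1888) + 1/(4743 - 4737))*((1/15 + (⅚)*36) + 3288) = (-840 + 1/6)*((1/15 + 30) + 3288) = (-840 + ⅙)*(451/15 + 3288) = -5039/6*49771/15 = -250796069/90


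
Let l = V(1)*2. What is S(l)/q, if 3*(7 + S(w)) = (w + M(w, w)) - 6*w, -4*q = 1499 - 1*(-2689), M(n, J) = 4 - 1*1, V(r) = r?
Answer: 28/3141 ≈ 0.0089144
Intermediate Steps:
M(n, J) = 3 (M(n, J) = 4 - 1 = 3)
l = 2 (l = 1*2 = 2)
q = -1047 (q = -(1499 - 1*(-2689))/4 = -(1499 + 2689)/4 = -1/4*4188 = -1047)
S(w) = -6 - 5*w/3 (S(w) = -7 + ((w + 3) - 6*w)/3 = -7 + ((3 + w) - 6*w)/3 = -7 + (3 - 5*w)/3 = -7 + (1 - 5*w/3) = -6 - 5*w/3)
S(l)/q = (-6 - 5/3*2)/(-1047) = (-6 - 10/3)*(-1/1047) = -28/3*(-1/1047) = 28/3141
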